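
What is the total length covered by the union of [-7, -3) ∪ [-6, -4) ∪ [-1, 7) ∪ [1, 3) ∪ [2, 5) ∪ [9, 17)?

Merged: [-7, -3), [-1, 7), [9, 17).
Lengths: 4 + 8 + 8 = 20.

20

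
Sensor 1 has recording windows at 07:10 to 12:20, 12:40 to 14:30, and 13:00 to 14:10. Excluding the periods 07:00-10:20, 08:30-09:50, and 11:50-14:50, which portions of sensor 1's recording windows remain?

Merge the first list: 07:10–12:20, 12:40–14:30.
Merge the second list: 07:00–10:20, 11:50–14:50.
07:10–12:20 minus B → 10:20–11:50.
12:40–14:30: fully covered by B → removed.

10:20–11:50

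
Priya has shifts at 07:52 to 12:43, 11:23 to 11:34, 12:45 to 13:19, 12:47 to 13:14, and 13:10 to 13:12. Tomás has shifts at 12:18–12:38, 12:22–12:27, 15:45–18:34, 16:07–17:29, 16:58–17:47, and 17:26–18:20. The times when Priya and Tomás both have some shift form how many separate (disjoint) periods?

1

A, merged: 07:52–12:43, 12:45–13:19.
B, merged: 12:18–12:38, 15:45–18:34.
A ∩ B = 12:18–12:38.
That is 1 disjoint piece.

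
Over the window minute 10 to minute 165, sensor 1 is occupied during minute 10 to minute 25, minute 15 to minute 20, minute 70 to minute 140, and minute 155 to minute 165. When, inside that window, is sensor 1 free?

minute 25 to minute 70, minute 140 to minute 155

Covered (merged): minute 10 to minute 25, minute 70 to minute 140, minute 155 to minute 165.
Uncovered inside minute 10 to minute 165: minute 25 to minute 70, minute 140 to minute 155.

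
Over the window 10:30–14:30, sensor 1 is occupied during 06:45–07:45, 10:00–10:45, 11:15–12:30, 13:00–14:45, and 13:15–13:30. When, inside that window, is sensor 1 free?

The merged coverage is 06:45–07:45, 10:00–10:45, 11:15–12:30, 13:00–14:45.
Gaps within 10:30–14:30: 10:45–11:15, 12:30–13:00.

10:45–11:15, 12:30–13:00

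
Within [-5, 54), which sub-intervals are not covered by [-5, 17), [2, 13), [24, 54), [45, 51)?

[17, 24)

Covered (merged): [-5, 17), [24, 54).
Uncovered inside [-5, 54): [17, 24).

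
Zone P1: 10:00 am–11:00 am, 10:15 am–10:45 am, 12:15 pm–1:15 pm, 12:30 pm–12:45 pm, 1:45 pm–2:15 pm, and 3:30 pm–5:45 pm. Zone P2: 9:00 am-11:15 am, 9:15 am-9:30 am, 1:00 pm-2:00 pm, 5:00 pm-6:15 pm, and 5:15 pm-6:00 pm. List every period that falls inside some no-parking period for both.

10:00 am-11:00 am, 1:00 pm-1:15 pm, 1:45 pm-2:00 pm, 5:00 pm-5:45 pm

Merge the first list: 10:00 am-11:00 am, 12:15 pm-1:15 pm, 1:45 pm-2:15 pm, 3:30 pm-5:45 pm.
Merge the second list: 9:00 am-11:15 am, 1:00 pm-2:00 pm, 5:00 pm-6:15 pm.
10:00 am-11:00 am overlaps B on 10:00 am-11:00 am.
12:15 pm-1:15 pm overlaps B on 1:00 pm-1:15 pm.
1:45 pm-2:15 pm overlaps B on 1:45 pm-2:00 pm.
3:30 pm-5:45 pm overlaps B on 5:00 pm-5:45 pm.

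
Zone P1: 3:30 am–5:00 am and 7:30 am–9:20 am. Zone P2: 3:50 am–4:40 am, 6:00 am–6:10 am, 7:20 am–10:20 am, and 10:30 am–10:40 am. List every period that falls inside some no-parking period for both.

3:30 am-5:00 am ∩ B → 3:50 am-4:40 am.
7:30 am-9:20 am ∩ B → 7:30 am-9:20 am.

3:50 am-4:40 am, 7:30 am-9:20 am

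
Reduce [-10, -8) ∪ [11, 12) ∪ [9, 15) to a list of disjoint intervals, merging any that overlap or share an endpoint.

Sort by start: [-10, -8), [9, 15), [11, 12).
[9, 15) is disjoint → start new block.
[11, 12) overlaps/touches [9, 15) → extend to [9, 15).

[-10, -8) ∪ [9, 15)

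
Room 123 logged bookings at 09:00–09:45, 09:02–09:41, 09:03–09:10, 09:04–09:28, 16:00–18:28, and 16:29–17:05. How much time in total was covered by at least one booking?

3 h 13 min

Merged: 09:00–09:45, 16:00–18:28.
Lengths: 45 min + 2 h 28 min = 3 h 13 min.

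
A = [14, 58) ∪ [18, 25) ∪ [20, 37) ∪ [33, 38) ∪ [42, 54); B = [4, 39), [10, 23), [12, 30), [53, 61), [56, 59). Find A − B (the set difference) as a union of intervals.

Merge the first list: [14, 58).
Merge the second list: [4, 39), [53, 61).
[14, 58) minus B → [39, 53).

[39, 53)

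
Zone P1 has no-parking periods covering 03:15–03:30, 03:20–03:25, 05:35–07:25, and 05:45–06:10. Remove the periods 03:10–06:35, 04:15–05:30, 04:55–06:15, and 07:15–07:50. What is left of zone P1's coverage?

A, merged: 03:15–03:30, 05:35–07:25.
B, merged: 03:10–06:35, 07:15–07:50.
03:15–03:30: fully covered by B → removed.
05:35–07:25 minus B → 06:35–07:15.

06:35–07:15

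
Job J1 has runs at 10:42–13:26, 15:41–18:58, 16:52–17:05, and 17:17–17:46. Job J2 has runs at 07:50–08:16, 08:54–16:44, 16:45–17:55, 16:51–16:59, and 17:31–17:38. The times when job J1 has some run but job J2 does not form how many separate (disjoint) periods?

2

First set merges to 10:42–13:26, 15:41–18:58.
Second set merges to 07:50–08:16, 08:54–16:44, 16:45–17:55.
A \ B = 16:44–16:45, 17:55–18:58.
That is 2 disjoint pieces.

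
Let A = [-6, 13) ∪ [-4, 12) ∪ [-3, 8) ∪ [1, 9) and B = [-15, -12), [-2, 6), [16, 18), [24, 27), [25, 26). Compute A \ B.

Merge the first list: [-6, 13).
Merge the second list: [-15, -12), [-2, 6), [16, 18), [24, 27).
[-6, 13) with B removed leaves [-6, -2), [6, 13).

[-6, -2) ∪ [6, 13)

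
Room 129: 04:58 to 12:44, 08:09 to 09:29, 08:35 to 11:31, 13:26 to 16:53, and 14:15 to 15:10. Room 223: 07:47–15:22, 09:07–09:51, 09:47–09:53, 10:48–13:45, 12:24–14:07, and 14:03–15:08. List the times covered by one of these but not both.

04:58–07:47, 12:44–13:26, 15:22–16:53

A, merged: 04:58–12:44, 13:26–16:53.
B, merged: 07:47–15:22.
Only in the first: 04:58–07:47, 15:22–16:53.
Only in the second: 12:44–13:26.
Together these are the periods covered by exactly one.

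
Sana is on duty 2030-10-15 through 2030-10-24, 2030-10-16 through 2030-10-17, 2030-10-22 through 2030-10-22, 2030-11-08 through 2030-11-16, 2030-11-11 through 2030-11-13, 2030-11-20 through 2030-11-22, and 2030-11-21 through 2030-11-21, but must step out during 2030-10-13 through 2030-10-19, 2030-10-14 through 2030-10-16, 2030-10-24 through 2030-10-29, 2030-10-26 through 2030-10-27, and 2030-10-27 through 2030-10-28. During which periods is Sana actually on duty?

2030-10-20 through 2030-10-23, 2030-11-08 through 2030-11-16, 2030-11-20 through 2030-11-22

Merge the first list: 2030-10-15 through 2030-10-24, 2030-11-08 through 2030-11-16, 2030-11-20 through 2030-11-22.
Merge the second list: 2030-10-13 through 2030-10-19, 2030-10-24 through 2030-10-29.
2030-10-15 through 2030-10-24 \ B = 2030-10-20 through 2030-10-23.
2030-11-08 through 2030-11-16: nothing removed.
2030-11-20 through 2030-11-22: nothing removed.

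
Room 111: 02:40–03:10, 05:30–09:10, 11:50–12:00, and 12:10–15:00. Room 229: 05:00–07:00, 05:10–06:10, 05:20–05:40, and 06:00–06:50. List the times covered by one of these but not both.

02:40–03:10, 05:00–05:30, 07:00–09:10, 11:50–12:00, 12:10–15:00

Merge the second list: 05:00–07:00.
Only in the first: 02:40–03:10, 07:00–09:10, 11:50–12:00, 12:10–15:00.
Only in the second: 05:00–05:30.
Together these are the periods covered by exactly one.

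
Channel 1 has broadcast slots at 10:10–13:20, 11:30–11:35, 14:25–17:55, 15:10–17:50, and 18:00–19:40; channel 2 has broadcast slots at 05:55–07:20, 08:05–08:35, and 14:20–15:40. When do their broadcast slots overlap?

14:25–15:40

First set merges to 10:10–13:20, 14:25–17:55, 18:00–19:40.
10:10–13:20 falls entirely outside B.
14:25–17:55 overlaps B on 14:25–15:40.
18:00–19:40 falls entirely outside B.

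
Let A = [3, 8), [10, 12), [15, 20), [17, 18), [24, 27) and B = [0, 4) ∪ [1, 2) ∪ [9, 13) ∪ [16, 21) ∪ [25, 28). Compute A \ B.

[4, 8) ∪ [15, 16) ∪ [24, 25)

First set merges to [3, 8), [10, 12), [15, 20), [24, 27).
Second set merges to [0, 4), [9, 13), [16, 21), [25, 28).
[3, 8) \ B = [4, 8).
[10, 12): entirely removed.
[15, 20) \ B = [15, 16).
[24, 27) \ B = [24, 25).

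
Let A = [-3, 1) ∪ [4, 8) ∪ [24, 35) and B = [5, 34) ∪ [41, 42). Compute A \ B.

[-3, 1) ∪ [4, 5) ∪ [34, 35)

[-3, 1): no B overlap → unchanged.
[4, 8) minus B → [4, 5).
[24, 35) minus B → [34, 35).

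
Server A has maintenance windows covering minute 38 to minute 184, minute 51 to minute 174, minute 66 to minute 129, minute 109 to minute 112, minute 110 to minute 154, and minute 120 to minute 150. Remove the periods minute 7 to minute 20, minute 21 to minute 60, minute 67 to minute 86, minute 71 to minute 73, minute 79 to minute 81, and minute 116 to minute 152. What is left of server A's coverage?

Merge the first list: minute 38 to minute 184.
Merge the second list: minute 7 to minute 20, minute 21 to minute 60, minute 67 to minute 86, minute 116 to minute 152.
minute 38 to minute 184 \ B = minute 60 to minute 67, minute 86 to minute 116, minute 152 to minute 184.

minute 60 to minute 67, minute 86 to minute 116, minute 152 to minute 184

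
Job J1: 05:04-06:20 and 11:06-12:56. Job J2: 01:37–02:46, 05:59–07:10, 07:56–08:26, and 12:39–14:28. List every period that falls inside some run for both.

05:59-06:20, 12:39-12:56

05:04-06:20 ∩ B → 05:59-06:20.
11:06-12:56 ∩ B → 12:39-12:56.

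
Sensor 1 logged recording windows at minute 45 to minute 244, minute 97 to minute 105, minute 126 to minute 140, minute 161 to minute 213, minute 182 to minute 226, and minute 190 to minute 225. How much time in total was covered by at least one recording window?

Merged: minute 45 to minute 244.
Length: 199 minutes.

199 minutes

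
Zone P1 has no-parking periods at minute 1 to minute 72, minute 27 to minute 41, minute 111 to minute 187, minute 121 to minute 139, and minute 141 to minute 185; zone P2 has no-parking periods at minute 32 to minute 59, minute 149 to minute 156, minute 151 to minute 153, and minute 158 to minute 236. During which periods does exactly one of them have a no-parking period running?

minute 1 to minute 32, minute 59 to minute 72, minute 111 to minute 149, minute 156 to minute 158, minute 187 to minute 236

First set merges to minute 1 to minute 72, minute 111 to minute 187.
Second set merges to minute 32 to minute 59, minute 149 to minute 156, minute 158 to minute 236.
A but not B: minute 1 to minute 32, minute 59 to minute 72, minute 111 to minute 149, minute 156 to minute 158.
B but not A: minute 187 to minute 236.
Combining gives A △ B.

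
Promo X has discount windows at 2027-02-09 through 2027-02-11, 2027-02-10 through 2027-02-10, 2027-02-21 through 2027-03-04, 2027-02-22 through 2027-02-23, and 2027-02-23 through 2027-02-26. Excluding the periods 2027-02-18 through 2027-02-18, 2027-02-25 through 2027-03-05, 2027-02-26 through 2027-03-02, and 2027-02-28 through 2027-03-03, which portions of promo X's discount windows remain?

Merge the first list: 2027-02-09 through 2027-02-11, 2027-02-21 through 2027-03-04.
Merge the second list: 2027-02-18 through 2027-02-18, 2027-02-25 through 2027-03-05.
2027-02-09 through 2027-02-11: nothing removed.
2027-02-21 through 2027-03-04 \ B = 2027-02-21 through 2027-02-24.

2027-02-09 through 2027-02-11, 2027-02-21 through 2027-02-24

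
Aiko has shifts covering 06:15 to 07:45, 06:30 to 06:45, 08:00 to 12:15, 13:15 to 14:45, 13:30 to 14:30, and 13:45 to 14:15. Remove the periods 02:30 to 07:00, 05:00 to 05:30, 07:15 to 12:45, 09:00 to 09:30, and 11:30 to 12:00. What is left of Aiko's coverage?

Merge the first list: 06:15–07:45, 08:00–12:15, 13:15–14:45.
Merge the second list: 02:30–07:00, 07:15–12:45.
06:15–07:45 minus B → 07:00–07:15.
08:00–12:15: fully covered by B → removed.
13:15–14:45: no B overlap → unchanged.

07:00–07:15, 13:15–14:45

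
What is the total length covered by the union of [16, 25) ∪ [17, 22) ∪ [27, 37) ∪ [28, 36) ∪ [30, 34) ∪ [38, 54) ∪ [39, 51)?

35

Merged: [16, 25), [27, 37), [38, 54).
Lengths: 9 + 10 + 16 = 35.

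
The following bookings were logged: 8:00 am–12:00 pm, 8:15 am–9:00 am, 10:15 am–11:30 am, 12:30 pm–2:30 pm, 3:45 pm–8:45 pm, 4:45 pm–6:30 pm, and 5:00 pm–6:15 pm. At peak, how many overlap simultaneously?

At 5:00 pm, 3 of the intervals are simultaneously active.
No point has more.

3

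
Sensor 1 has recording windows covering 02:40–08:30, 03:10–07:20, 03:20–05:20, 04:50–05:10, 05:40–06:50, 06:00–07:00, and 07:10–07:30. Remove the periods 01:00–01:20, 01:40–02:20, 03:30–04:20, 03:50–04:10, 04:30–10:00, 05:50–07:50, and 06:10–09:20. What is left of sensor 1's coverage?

Merge the first list: 02:40-08:30.
Merge the second list: 01:00-01:20, 01:40-02:20, 03:30-04:20, 04:30-10:00.
02:40-08:30 minus B → 02:40-03:30, 04:20-04:30.

02:40-03:30, 04:20-04:30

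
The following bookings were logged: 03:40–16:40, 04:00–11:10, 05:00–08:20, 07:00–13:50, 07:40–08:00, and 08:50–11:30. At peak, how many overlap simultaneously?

5

Walk the sorted start/end points keeping a running depth.
The depth first hits 5 at 07:40.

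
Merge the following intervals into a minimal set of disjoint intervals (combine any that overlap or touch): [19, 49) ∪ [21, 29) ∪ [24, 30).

[19, 49)

[21, 29) overlaps/touches [19, 49) → extend to [19, 49).
[24, 30) overlaps/touches [19, 49) → extend to [19, 49).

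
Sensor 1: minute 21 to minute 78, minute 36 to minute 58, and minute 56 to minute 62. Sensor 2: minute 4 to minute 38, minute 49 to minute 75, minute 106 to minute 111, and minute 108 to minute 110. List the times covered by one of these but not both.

minute 4 to minute 21, minute 38 to minute 49, minute 75 to minute 78, minute 106 to minute 111

Merge the first list: minute 21 to minute 78.
Merge the second list: minute 4 to minute 38, minute 49 to minute 75, minute 106 to minute 111.
A but not B: minute 38 to minute 49, minute 75 to minute 78.
B but not A: minute 4 to minute 21, minute 106 to minute 111.
Combining gives A △ B.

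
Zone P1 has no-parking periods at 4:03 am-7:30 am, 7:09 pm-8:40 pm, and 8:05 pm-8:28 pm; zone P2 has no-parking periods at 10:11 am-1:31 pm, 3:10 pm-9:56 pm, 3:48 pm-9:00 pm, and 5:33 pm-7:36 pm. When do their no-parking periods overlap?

Merge the first list: 4:03 am–7:30 am, 7:09 pm–8:40 pm.
Merge the second list: 10:11 am–1:31 pm, 3:10 pm–9:56 pm.
4:03 am–7:30 am meets no B interval.
7:09 pm–8:40 pm ∩ B → 7:09 pm–8:40 pm.

7:09 pm–8:40 pm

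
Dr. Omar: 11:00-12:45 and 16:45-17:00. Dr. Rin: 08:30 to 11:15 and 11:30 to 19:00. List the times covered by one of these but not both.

08:30-11:00, 11:15-11:30, 12:45-16:45, 17:00-19:00

A but not B: 11:15-11:30.
B but not A: 08:30-11:00, 12:45-16:45, 17:00-19:00.
Combining gives A △ B.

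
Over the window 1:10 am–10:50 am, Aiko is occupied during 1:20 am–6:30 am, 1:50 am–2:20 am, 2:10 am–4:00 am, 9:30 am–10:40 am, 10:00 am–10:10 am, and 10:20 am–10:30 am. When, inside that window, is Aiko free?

The merged coverage is 1:20 am-6:30 am, 9:30 am-10:40 am.
Gaps within 1:10 am-10:50 am: 1:10 am-1:20 am, 6:30 am-9:30 am, 10:40 am-10:50 am.

1:10 am-1:20 am, 6:30 am-9:30 am, 10:40 am-10:50 am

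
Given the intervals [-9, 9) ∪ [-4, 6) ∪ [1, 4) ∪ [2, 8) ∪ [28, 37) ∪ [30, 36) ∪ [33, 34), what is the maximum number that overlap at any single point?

Walk the sorted start/end points keeping a running depth.
The depth first hits 4 at 2.

4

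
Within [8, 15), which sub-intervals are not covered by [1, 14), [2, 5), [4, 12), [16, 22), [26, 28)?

[14, 15)

Covered (merged): [1, 14), [16, 22), [26, 28).
Complement within [8, 15): [14, 15).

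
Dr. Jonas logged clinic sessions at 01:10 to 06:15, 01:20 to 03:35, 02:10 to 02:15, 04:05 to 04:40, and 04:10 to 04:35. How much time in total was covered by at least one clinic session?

Merged: 01:10–06:15.
Length: 5 h 5 min.

5 h 5 min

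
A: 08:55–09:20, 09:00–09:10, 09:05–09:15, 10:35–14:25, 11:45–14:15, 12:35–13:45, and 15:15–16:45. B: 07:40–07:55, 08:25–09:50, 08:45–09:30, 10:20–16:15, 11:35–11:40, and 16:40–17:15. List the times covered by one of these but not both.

07:40–07:55, 08:25–08:55, 09:20–09:50, 10:20–10:35, 14:25–15:15, 16:15–16:40, 16:45–17:15

First set merges to 08:55–09:20, 10:35–14:25, 15:15–16:45.
Second set merges to 07:40–07:55, 08:25–09:50, 10:20–16:15, 16:40–17:15.
A but not B: 16:15–16:40.
B but not A: 07:40–07:55, 08:25–08:55, 09:20–09:50, 10:20–10:35, 14:25–15:15, 16:45–17:15.
Combining gives A △ B.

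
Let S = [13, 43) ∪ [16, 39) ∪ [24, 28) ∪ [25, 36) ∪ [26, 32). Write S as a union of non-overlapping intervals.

[13, 43)

[16, 39) overlaps/touches [13, 43) → extend to [13, 43).
[24, 28) overlaps/touches [13, 43) → extend to [13, 43).
[25, 36) overlaps/touches [13, 43) → extend to [13, 43).
[26, 32) overlaps/touches [13, 43) → extend to [13, 43).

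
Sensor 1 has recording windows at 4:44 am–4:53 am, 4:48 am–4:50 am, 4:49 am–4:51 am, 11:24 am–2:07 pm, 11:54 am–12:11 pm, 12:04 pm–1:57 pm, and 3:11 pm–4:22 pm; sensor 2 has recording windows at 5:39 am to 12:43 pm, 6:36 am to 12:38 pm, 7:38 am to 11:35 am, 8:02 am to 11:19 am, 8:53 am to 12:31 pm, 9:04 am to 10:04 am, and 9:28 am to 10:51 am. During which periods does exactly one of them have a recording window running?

4:44 am–4:53 am, 5:39 am–11:24 am, 12:43 pm–2:07 pm, 3:11 pm–4:22 pm

A, merged: 4:44 am–4:53 am, 11:24 am–2:07 pm, 3:11 pm–4:22 pm.
B, merged: 5:39 am–12:43 pm.
Only in the first: 4:44 am–4:53 am, 12:43 pm–2:07 pm, 3:11 pm–4:22 pm.
Only in the second: 5:39 am–11:24 am.
Together these are the periods covered by exactly one.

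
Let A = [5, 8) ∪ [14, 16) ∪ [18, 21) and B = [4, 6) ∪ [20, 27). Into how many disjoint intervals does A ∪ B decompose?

3

A ∪ B = [4, 8), [14, 16), [18, 27).
That is 3 disjoint pieces.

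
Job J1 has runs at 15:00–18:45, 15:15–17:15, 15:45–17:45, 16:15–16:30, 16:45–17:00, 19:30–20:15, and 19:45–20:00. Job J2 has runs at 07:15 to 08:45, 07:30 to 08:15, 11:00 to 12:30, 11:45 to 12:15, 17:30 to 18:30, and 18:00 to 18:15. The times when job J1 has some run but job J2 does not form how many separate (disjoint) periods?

3

A, merged: 15:00-18:45, 19:30-20:15.
B, merged: 07:15-08:45, 11:00-12:30, 17:30-18:30.
A \ B = 15:00-17:30, 18:30-18:45, 19:30-20:15.
That is 3 disjoint pieces.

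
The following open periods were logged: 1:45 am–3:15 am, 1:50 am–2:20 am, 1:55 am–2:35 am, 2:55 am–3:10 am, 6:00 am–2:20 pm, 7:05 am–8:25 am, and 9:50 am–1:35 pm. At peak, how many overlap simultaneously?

3

Walk the sorted start/end points keeping a running depth.
The depth first hits 3 at 1:55 am.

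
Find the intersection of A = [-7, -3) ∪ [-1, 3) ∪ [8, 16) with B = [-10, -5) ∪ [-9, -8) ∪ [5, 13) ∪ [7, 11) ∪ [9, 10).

Merge the second list: [-10, -5), [5, 13).
[-7, -3) ∩ B → [-7, -5).
[-1, 3) meets no B interval.
[8, 16) ∩ B → [8, 13).

[-7, -5) ∪ [8, 13)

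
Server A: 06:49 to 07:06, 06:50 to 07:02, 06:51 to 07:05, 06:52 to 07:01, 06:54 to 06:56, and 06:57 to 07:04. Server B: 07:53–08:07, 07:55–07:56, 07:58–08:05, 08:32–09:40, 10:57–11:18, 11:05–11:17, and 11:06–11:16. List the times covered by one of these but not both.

A, merged: 06:49–07:06.
B, merged: 07:53–08:07, 08:32–09:40, 10:57–11:18.
A but not B: 06:49–07:06.
B but not A: 07:53–08:07, 08:32–09:40, 10:57–11:18.
Combining gives A △ B.

06:49–07:06, 07:53–08:07, 08:32–09:40, 10:57–11:18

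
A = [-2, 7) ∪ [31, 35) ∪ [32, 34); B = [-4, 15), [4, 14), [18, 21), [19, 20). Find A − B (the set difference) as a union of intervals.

Merge the first list: [-2, 7), [31, 35).
Merge the second list: [-4, 15), [18, 21).
[-2, 7): entirely removed.
[31, 35): nothing removed.

[31, 35)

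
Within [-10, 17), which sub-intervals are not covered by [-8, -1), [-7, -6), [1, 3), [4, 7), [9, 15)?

[-10, -8) ∪ [-1, 1) ∪ [3, 4) ∪ [7, 9) ∪ [15, 17)

The merged coverage is [-8, -1), [1, 3), [4, 7), [9, 15).
Gaps within [-10, 17): [-10, -8), [-1, 1), [3, 4), [7, 9), [15, 17).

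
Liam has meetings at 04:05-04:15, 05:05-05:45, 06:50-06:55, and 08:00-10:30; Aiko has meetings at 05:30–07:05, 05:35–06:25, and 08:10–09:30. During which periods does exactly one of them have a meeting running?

04:05-04:15, 05:05-05:30, 05:45-06:50, 06:55-07:05, 08:00-08:10, 09:30-10:30

Second set merges to 05:30-07:05, 08:10-09:30.
A but not B: 04:05-04:15, 05:05-05:30, 08:00-08:10, 09:30-10:30.
B but not A: 05:45-06:50, 06:55-07:05.
Combining gives A △ B.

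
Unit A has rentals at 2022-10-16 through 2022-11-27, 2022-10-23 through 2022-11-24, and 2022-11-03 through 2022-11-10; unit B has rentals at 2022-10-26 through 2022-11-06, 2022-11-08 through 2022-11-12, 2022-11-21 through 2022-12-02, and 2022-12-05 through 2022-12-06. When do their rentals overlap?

2022-10-26 through 2022-11-06, 2022-11-08 through 2022-11-12, 2022-11-21 through 2022-11-27

Merge the first list: 2022-10-16 through 2022-11-27.
2022-10-16 through 2022-11-27 ∩ B → 2022-10-26 through 2022-11-06, 2022-11-08 through 2022-11-12, 2022-11-21 through 2022-11-27.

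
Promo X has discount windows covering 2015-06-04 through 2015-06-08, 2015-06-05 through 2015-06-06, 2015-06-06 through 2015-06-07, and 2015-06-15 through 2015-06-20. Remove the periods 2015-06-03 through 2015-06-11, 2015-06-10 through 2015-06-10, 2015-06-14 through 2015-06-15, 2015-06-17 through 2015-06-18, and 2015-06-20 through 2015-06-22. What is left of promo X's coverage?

2015-06-16 through 2015-06-16, 2015-06-19 through 2015-06-19

Merge the first list: 2015-06-04 through 2015-06-08, 2015-06-15 through 2015-06-20.
Merge the second list: 2015-06-03 through 2015-06-11, 2015-06-14 through 2015-06-15, 2015-06-17 through 2015-06-18, 2015-06-20 through 2015-06-22.
2015-06-04 through 2015-06-08 lies entirely inside B → drops out.
2015-06-15 through 2015-06-20 with B removed leaves 2015-06-16 through 2015-06-16, 2015-06-19 through 2015-06-19.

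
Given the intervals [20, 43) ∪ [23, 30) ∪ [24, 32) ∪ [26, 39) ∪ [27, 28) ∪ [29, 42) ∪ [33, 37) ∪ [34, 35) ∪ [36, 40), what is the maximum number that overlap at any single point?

Sweep endpoints in order; track running count of active intervals.
Peak of 5 reached at 27.

5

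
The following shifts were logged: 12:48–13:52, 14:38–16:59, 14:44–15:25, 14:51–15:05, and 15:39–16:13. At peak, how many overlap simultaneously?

Sweep endpoints in order; track running count of active intervals.
Peak of 3 reached at 14:51.

3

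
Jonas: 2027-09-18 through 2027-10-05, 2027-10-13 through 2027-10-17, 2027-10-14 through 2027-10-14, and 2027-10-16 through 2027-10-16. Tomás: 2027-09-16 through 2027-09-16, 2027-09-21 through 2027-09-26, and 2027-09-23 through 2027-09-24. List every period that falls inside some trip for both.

Merge the first list: 2027-09-18 through 2027-10-05, 2027-10-13 through 2027-10-17.
Merge the second list: 2027-09-16 through 2027-09-16, 2027-09-21 through 2027-09-26.
2027-09-18 through 2027-10-05 meets the second set on 2027-09-21 through 2027-09-26.
2027-10-13 through 2027-10-17: no overlap with the second set.

2027-09-21 through 2027-09-26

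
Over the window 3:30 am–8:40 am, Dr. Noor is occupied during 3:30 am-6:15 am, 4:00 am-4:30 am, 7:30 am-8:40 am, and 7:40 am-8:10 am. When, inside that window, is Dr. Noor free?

Covered (merged): 3:30 am–6:15 am, 7:30 am–8:40 am.
Uncovered inside 3:30 am–8:40 am: 6:15 am–7:30 am.

6:15 am–7:30 am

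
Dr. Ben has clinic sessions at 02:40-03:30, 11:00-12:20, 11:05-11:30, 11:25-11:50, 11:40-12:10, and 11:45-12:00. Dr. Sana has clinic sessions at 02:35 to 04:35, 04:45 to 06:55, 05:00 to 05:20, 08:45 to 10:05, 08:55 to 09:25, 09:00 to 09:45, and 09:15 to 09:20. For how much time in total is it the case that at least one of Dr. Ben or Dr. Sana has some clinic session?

6 h 50 min

First set merges to 02:40–03:30, 11:00–12:20.
Second set merges to 02:35–04:35, 04:45–06:55, 08:45–10:05.
A ∪ B = 02:35–04:35, 04:45–06:55, 08:45–10:05, 11:00–12:20.
Total: 2 h + 2 h 10 min + 1 h 20 min + 1 h 20 min = 6 h 50 min.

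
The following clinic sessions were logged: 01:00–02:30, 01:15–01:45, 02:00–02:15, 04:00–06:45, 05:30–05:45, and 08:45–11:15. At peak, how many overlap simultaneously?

At 01:15, 2 of the intervals are simultaneously active.
No point has more.

2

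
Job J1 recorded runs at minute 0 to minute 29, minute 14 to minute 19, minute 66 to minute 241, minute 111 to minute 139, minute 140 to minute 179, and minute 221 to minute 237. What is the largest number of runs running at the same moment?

At minute 14, 2 of the intervals are simultaneously active.
No point has more.

2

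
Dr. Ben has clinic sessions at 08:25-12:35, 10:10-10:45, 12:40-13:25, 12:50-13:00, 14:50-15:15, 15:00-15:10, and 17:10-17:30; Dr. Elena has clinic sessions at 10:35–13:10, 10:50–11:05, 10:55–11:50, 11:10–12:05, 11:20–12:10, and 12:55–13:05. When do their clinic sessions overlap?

Merge the first list: 08:25-12:35, 12:40-13:25, 14:50-15:15, 17:10-17:30.
Merge the second list: 10:35-13:10.
08:25-12:35 meets the second set on 10:35-12:35.
12:40-13:25 meets the second set on 12:40-13:10.
14:50-15:15: no overlap with the second set.
17:10-17:30: no overlap with the second set.

10:35-12:35, 12:40-13:10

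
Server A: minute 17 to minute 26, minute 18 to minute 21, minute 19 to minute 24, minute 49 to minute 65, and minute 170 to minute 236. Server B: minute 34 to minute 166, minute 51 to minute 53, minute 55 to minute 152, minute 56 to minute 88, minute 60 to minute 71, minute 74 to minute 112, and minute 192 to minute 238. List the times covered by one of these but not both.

minute 17 to minute 26, minute 34 to minute 49, minute 65 to minute 166, minute 170 to minute 192, minute 236 to minute 238

A, merged: minute 17 to minute 26, minute 49 to minute 65, minute 170 to minute 236.
B, merged: minute 34 to minute 166, minute 192 to minute 238.
Only in the first: minute 17 to minute 26, minute 170 to minute 192.
Only in the second: minute 34 to minute 49, minute 65 to minute 166, minute 236 to minute 238.
Together these are the periods covered by exactly one.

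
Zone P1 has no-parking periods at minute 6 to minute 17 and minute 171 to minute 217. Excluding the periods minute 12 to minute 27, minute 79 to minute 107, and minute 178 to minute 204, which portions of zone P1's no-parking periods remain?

minute 6 to minute 12, minute 171 to minute 178, minute 204 to minute 217

minute 6 to minute 17 \ B = minute 6 to minute 12.
minute 171 to minute 217 \ B = minute 171 to minute 178, minute 204 to minute 217.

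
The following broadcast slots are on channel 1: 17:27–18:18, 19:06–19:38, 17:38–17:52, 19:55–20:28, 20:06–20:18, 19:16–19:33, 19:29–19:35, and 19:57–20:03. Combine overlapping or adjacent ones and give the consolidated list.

17:27–18:18, 19:06–19:38, 19:55–20:28

Sort by start: 17:27–18:18, 17:38–17:52, 19:06–19:38, 19:16–19:33, 19:29–19:35, 19:55–20:28, 19:57–20:03, 20:06–20:18.
17:38–17:52 overlaps/touches 17:27–18:18 → extend to 17:27–18:18.
19:06–19:38 is disjoint → start new block.
19:16–19:33 overlaps/touches 19:06–19:38 → extend to 19:06–19:38.
19:29–19:35 overlaps/touches 19:06–19:38 → extend to 19:06–19:38.
19:55–20:28 is disjoint → start new block.
19:57–20:03 overlaps/touches 19:55–20:28 → extend to 19:55–20:28.
20:06–20:18 overlaps/touches 19:55–20:28 → extend to 19:55–20:28.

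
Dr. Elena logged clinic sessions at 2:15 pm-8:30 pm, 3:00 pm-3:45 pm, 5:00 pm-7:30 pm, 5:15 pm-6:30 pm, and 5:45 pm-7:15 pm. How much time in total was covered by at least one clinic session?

6 h 15 min

Merged: 2:15 pm-8:30 pm.
Length: 6 h 15 min.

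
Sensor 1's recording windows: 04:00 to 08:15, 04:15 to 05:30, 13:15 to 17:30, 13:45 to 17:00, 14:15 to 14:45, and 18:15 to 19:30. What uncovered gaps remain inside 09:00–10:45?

09:00–10:45

The merged coverage is 04:00–08:15, 13:15–17:30, 18:15–19:30.
Complement within 09:00–10:45: 09:00–10:45.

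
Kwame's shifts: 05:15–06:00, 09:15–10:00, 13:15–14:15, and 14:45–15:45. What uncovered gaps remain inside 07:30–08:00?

07:30–08:00

Covered (merged): 05:15–06:00, 09:15–10:00, 13:15–14:15, 14:45–15:45.
Gaps within 07:30–08:00: 07:30–08:00.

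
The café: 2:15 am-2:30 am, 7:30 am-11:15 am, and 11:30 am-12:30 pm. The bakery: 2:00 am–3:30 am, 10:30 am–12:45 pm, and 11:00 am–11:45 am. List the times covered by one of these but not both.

Second set merges to 2:00 am-3:30 am, 10:30 am-12:45 pm.
Only in the first: 7:30 am-10:30 am.
Only in the second: 2:00 am-2:15 am, 2:30 am-3:30 am, 11:15 am-11:30 am, 12:30 pm-12:45 pm.
Together these are the periods covered by exactly one.

2:00 am-2:15 am, 2:30 am-3:30 am, 7:30 am-10:30 am, 11:15 am-11:30 am, 12:30 pm-12:45 pm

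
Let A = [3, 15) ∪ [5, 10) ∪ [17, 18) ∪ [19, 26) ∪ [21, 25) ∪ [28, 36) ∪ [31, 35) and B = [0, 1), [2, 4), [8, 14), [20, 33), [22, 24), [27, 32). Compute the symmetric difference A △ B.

Merge the first list: [3, 15), [17, 18), [19, 26), [28, 36).
Merge the second list: [0, 1), [2, 4), [8, 14), [20, 33).
A but not B: [4, 8), [14, 15), [17, 18), [19, 20), [33, 36).
B but not A: [0, 1), [2, 3), [26, 28).
Combining gives A △ B.

[0, 1) ∪ [2, 3) ∪ [4, 8) ∪ [14, 15) ∪ [17, 18) ∪ [19, 20) ∪ [26, 28) ∪ [33, 36)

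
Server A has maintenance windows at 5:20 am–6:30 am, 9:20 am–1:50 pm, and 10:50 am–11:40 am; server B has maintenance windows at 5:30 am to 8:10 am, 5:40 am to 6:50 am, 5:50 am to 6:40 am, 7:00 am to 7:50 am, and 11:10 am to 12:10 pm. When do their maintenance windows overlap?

5:30 am-6:30 am, 11:10 am-12:10 pm

Merge the first list: 5:20 am-6:30 am, 9:20 am-1:50 pm.
Merge the second list: 5:30 am-8:10 am, 11:10 am-12:10 pm.
5:20 am-6:30 am meets the second set on 5:30 am-6:30 am.
9:20 am-1:50 pm meets the second set on 11:10 am-12:10 pm.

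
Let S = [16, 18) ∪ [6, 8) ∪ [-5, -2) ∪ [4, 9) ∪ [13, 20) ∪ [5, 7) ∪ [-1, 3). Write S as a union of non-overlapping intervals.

Sort by start: [-5, -2), [-1, 3), [4, 9), [5, 7), [6, 8), [13, 20), [16, 18).
[-1, 3) is disjoint → start new block.
[4, 9) is disjoint → start new block.
[5, 7) overlaps/touches [4, 9) → extend to [4, 9).
[6, 8) overlaps/touches [4, 9) → extend to [4, 9).
[13, 20) is disjoint → start new block.
[16, 18) overlaps/touches [13, 20) → extend to [13, 20).

[-5, -2) ∪ [-1, 3) ∪ [4, 9) ∪ [13, 20)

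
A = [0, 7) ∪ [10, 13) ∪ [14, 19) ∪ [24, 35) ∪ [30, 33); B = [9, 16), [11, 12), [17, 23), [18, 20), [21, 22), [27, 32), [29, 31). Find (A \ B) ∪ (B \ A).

[0, 7) ∪ [9, 10) ∪ [13, 14) ∪ [16, 17) ∪ [19, 23) ∪ [24, 27) ∪ [32, 35)

First set merges to [0, 7), [10, 13), [14, 19), [24, 35).
Second set merges to [9, 16), [17, 23), [27, 32).
Only in the first: [0, 7), [16, 17), [24, 27), [32, 35).
Only in the second: [9, 10), [13, 14), [19, 23).
Together these are the periods covered by exactly one.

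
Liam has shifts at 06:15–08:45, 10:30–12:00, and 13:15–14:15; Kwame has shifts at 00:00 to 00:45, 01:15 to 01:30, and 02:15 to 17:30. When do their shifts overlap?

06:15–08:45, 10:30–12:00, 13:15–14:15

06:15–08:45 ∩ B → 06:15–08:45.
10:30–12:00 ∩ B → 10:30–12:00.
13:15–14:15 ∩ B → 13:15–14:15.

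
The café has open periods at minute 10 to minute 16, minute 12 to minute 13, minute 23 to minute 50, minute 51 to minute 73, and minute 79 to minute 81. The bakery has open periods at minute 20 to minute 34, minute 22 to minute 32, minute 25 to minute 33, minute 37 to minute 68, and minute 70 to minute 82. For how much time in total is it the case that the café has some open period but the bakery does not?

A, merged: minute 10 to minute 16, minute 23 to minute 50, minute 51 to minute 73, minute 79 to minute 81.
B, merged: minute 20 to minute 34, minute 37 to minute 68, minute 70 to minute 82.
A \ B = minute 10 to minute 16, minute 34 to minute 37, minute 68 to minute 70.
Total: 6 minutes + 3 minutes + 2 minutes = 11 minutes.

11 minutes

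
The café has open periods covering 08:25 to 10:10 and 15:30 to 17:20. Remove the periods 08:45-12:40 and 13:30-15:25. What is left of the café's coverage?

08:25–10:10 minus B → 08:25–08:45.
15:30–17:20: no B overlap → unchanged.

08:25–08:45, 15:30–17:20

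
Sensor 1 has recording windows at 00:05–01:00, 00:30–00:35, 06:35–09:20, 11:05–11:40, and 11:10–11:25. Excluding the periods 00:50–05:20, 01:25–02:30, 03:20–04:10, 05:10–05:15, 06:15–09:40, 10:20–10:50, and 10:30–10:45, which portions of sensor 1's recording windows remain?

A, merged: 00:05–01:00, 06:35–09:20, 11:05–11:40.
B, merged: 00:50–05:20, 06:15–09:40, 10:20–10:50.
00:05–01:00 minus B → 00:05–00:50.
06:35–09:20: fully covered by B → removed.
11:05–11:40: no B overlap → unchanged.

00:05–00:50, 11:05–11:40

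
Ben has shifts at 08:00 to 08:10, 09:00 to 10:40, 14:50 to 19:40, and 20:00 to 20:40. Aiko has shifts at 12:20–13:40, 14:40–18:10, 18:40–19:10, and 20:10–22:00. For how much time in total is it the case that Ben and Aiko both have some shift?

A ∩ B = 14:50–18:10, 18:40–19:10, 20:10–20:40.
Total: 3 h 20 min + 30 min + 30 min = 4 h 20 min.

4 h 20 min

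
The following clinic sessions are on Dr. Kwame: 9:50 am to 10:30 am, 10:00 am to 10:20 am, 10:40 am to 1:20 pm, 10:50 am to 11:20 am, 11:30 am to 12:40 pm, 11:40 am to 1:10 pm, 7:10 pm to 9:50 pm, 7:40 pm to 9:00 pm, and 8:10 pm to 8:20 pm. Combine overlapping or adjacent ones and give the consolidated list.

9:50 am–10:30 am, 10:40 am–1:20 pm, 7:10 pm–9:50 pm

10:00 am–10:20 am overlaps/touches 9:50 am–10:30 am → extend to 9:50 am–10:30 am.
10:40 am–1:20 pm is disjoint → start new block.
10:50 am–11:20 am overlaps/touches 10:40 am–1:20 pm → extend to 10:40 am–1:20 pm.
11:30 am–12:40 pm overlaps/touches 10:40 am–1:20 pm → extend to 10:40 am–1:20 pm.
11:40 am–1:10 pm overlaps/touches 10:40 am–1:20 pm → extend to 10:40 am–1:20 pm.
7:10 pm–9:50 pm is disjoint → start new block.
7:40 pm–9:00 pm overlaps/touches 7:10 pm–9:50 pm → extend to 7:10 pm–9:50 pm.
8:10 pm–8:20 pm overlaps/touches 7:10 pm–9:50 pm → extend to 7:10 pm–9:50 pm.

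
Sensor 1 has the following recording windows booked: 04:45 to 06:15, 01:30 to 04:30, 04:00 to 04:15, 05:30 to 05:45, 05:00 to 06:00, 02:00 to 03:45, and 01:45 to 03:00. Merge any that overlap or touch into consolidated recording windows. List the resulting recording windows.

01:30–04:30, 04:45–06:15

Sort by start: 01:30–04:30, 01:45–03:00, 02:00–03:45, 04:00–04:15, 04:45–06:15, 05:00–06:00, 05:30–05:45.
01:45–03:00 overlaps/touches 01:30–04:30 → extend to 01:30–04:30.
02:00–03:45 overlaps/touches 01:30–04:30 → extend to 01:30–04:30.
04:00–04:15 overlaps/touches 01:30–04:30 → extend to 01:30–04:30.
04:45–06:15 is disjoint → start new block.
05:00–06:00 overlaps/touches 04:45–06:15 → extend to 04:45–06:15.
05:30–05:45 overlaps/touches 04:45–06:15 → extend to 04:45–06:15.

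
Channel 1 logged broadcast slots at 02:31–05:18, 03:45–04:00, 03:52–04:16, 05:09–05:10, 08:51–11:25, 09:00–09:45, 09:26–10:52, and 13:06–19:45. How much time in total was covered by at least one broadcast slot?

Merged: 02:31-05:18, 08:51-11:25, 13:06-19:45.
Lengths: 2 h 47 min + 2 h 34 min + 6 h 39 min = 12 h.

12 h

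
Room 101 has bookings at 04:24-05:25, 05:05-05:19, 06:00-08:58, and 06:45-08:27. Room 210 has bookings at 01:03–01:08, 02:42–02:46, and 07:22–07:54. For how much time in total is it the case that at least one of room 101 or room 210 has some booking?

First set merges to 04:24–05:25, 06:00–08:58.
A ∪ B = 01:03–01:08, 02:42–02:46, 04:24–05:25, 06:00–08:58.
Total: 5 min + 4 min + 1 h 1 min + 2 h 58 min = 4 h 8 min.

4 h 8 min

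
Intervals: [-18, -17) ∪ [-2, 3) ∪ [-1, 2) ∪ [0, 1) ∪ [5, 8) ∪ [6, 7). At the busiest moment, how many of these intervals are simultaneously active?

3

Walk the sorted start/end points keeping a running depth.
The depth first hits 3 at 0.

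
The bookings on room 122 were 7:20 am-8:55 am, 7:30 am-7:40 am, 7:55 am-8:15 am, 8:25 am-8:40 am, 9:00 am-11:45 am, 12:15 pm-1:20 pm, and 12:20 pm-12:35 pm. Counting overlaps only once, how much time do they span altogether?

5 h 25 min

Merged: 7:20 am–8:55 am, 9:00 am–11:45 am, 12:15 pm–1:20 pm.
Lengths: 1 h 35 min + 2 h 45 min + 1 h 5 min = 5 h 25 min.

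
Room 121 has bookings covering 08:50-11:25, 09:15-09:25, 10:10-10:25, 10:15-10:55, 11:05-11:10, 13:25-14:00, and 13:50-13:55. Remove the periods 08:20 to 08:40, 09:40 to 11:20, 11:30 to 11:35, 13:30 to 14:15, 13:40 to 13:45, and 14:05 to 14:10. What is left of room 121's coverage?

08:50-09:40, 11:20-11:25, 13:25-13:30

A, merged: 08:50-11:25, 13:25-14:00.
B, merged: 08:20-08:40, 09:40-11:20, 11:30-11:35, 13:30-14:15.
08:50-11:25 \ B = 08:50-09:40, 11:20-11:25.
13:25-14:00 \ B = 13:25-13:30.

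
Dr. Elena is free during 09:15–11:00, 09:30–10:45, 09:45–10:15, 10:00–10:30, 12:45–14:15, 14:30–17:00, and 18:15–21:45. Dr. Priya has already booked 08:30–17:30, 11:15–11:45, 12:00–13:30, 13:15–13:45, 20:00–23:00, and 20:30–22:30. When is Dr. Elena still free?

First set merges to 09:15–11:00, 12:45–14:15, 14:30–17:00, 18:15–21:45.
Second set merges to 08:30–17:30, 20:00–23:00.
09:15–11:00: entirely removed.
12:45–14:15: entirely removed.
14:30–17:00: entirely removed.
18:15–21:45 \ B = 18:15–20:00.

18:15–20:00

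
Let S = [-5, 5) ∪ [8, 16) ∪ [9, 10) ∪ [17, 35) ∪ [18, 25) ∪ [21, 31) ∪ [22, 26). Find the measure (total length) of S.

Merged: [-5, 5), [8, 16), [17, 35).
Lengths: 10 + 8 + 18 = 36.

36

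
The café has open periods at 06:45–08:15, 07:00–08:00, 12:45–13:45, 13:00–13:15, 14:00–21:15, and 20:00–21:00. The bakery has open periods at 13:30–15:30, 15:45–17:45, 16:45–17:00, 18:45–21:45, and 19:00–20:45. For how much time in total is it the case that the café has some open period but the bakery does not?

3 h 30 min

A, merged: 06:45–08:15, 12:45–13:45, 14:00–21:15.
B, merged: 13:30–15:30, 15:45–17:45, 18:45–21:45.
A \ B = 06:45–08:15, 12:45–13:30, 15:30–15:45, 17:45–18:45.
Total: 1 h 30 min + 45 min + 15 min + 1 h = 3 h 30 min.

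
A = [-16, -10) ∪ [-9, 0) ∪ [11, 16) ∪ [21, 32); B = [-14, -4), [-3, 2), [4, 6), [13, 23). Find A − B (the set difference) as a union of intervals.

[-16, -10) \ B = [-16, -14).
[-9, 0) \ B = [-4, -3).
[11, 16) \ B = [11, 13).
[21, 32) \ B = [23, 32).

[-16, -14) ∪ [-4, -3) ∪ [11, 13) ∪ [23, 32)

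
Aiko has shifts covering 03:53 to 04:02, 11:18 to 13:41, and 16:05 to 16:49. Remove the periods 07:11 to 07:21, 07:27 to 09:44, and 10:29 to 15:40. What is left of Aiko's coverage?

03:53-04:02, 16:05-16:49

03:53-04:02 is untouched.
11:18-13:41 lies entirely inside B → drops out.
16:05-16:49 is untouched.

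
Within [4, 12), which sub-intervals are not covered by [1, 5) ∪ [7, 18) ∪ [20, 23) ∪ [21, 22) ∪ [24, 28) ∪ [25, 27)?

[5, 7)

Covered (merged): [1, 5), [7, 18), [20, 23), [24, 28).
Gaps within [4, 12): [5, 7).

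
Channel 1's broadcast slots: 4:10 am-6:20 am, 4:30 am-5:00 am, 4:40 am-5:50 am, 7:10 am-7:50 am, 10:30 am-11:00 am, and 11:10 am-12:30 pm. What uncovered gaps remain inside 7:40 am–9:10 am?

Covered (merged): 4:10 am-6:20 am, 7:10 am-7:50 am, 10:30 am-11:00 am, 11:10 am-12:30 pm.
Gaps within 7:40 am-9:10 am: 7:50 am-9:10 am.

7:50 am-9:10 am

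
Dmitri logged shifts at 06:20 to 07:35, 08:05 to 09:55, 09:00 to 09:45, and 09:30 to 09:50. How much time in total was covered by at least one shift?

3 h 5 min

Merged: 06:20–07:35, 08:05–09:55.
Lengths: 1 h 15 min + 1 h 50 min = 3 h 5 min.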